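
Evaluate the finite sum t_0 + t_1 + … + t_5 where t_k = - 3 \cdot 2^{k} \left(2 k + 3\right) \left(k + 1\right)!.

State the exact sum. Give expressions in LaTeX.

Ratio r(k) = 2*(k + 2)*(2*k + 5)/(2*k + 3).
Gosper form: A/B · C(k+1)/C(k) with A=2*k + 4, B=1, C=k + 3/2.
Key eq: (2*k + 4)·f(k+1) = (1)·f(k) + (k + 3/2).
deg f ≤ 0 (via 1,0,1).
A polynomial solution: f(k) = 1/2.
Get s_k = R·t_k = -3*2**k*factorial(k + 1) with R(k) = B(k−1)f(k)/C(k) = 1/(2*k + 3).
Verify: -3*2**k*(2*k + 3)*factorial(k + 1) matches t_k.
Evaluate s at k=6 and k=0: -967680 and -3; difference -967677.

Σ = -967677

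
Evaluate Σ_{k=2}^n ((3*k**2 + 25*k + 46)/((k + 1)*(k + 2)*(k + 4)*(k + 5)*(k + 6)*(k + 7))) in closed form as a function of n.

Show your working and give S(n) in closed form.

Ratio r(k) = (k + 1)*(k + 4)*(25*k + 3*(k + 1)**2 + 71)/((k + 3)*(k + 8)*(3*k**2 + 25*k + 46)).
Factor: A=k + 1; B=k + 8; C=k**3 + 34*k**2/3 + 121*k/3 + 46.
Key eq: (k + 1)·f(k+1) = (k + 7)·f(k) + (k**3 + 34*k**2/3 + 121*k/3 + 46).
deg f ≤ 6 (via 1,1,3).
Coefficient equations give f(k) = k*(k + 2)*(k + 3)*(k + 5)*(k**2 + 11*k + 34)/72.
Certificate R = B(k−1)f/C = k*(k + 2)*(k + 5)*(k + 7)*(k**2 + 11*k + 34)/(24*(3*k**2 + 25*k + 46)) gives s_k = k*(k**2 + 11*k + 34)/(24*(k**3 + 11*k**2 + 34*k + 24)).
s_(k+1) − s_k = (3*k**2 + 25*k + 46)/(k**6 + 25*k**5 + 247*k**4 + 1219*k**3 + 3112*k**2 + 3796*k + 1680) = t_k.
Evaluate: s_(n+1) = (n**3 + 14*n**2 + 59*n + 46)/(24*(n**3 + 14*n**2 + 59*n + 70)); subtract s_(2) = 5/144 ⇒ S(n) = (n**3 + 14*n**2 + 59*n - 74)/(144*(n**3 + 14*n**2 + 59*n + 70)).

S(n) = (n**3 + 14*n**2 + 59*n - 74)/(144*(n**3 + 14*n**2 + 59*n + 70))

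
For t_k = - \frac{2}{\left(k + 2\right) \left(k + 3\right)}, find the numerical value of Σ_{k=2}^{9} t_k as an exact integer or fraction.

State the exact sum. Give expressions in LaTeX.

Σ = -1/3

Compute t_(k+1)/t_k: get (k + 2)/(k + 4).
So A=k + 2 and B=k + 4, with C=1.
f must satisfy (k + 2)·f(k+1) − (k + 3)·f(k) = 1.
deg f ≤ 1 (via 1,1,0).
A polynomial solution: f(k) = k/2.
So s_k = (B(k−1)f/C)·t_k = (k*(k + 3)/2)·t_k = -k/(k + 2).
Δs = -2/(k**2 + 5*k + 6), as required.
Telescoping: Σ = s_(10) − s_(2) = -5/6 − (-1/2) = -1/3.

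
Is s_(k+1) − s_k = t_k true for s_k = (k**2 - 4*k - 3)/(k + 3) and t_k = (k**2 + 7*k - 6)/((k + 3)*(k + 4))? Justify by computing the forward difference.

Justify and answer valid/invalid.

Valid — Δs_k = t_k.

s_(k+1) = (k**2 - 2*k - 6)/(k + 4)
s_(k+1) − s_k = (k**2 + 7*k - 6)/(k**2 + 7*k + 12)
(s_(k+1) − s_k) − t_k = 0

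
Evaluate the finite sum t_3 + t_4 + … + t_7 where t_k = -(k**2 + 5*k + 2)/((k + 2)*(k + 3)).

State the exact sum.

Ratio r(k) = (k + 2)*(5*k + (k + 1)**2 + 7)/((k + 4)*(k**2 + 5*k + 2)).
So A=k + 2 and B=k + 4, with C=k**2 + 5*k + 2.
Set up (k + 2)·f(k+1) − (k + 3)·f(k) − (k**2 + 5*k + 2) = 0.
deg f ≤ 2 (via 1,1,2).
Solve for f: f(k) = k**2 (degree 2 ≤ 2).
Certificate R = B(k−1)f/C = k**2*(k + 3)/(k**2 + 5*k + 2) gives s_k = -k**2/(k + 2).
Verify: (-k**2 - 5*k - 2)/(k**2 + 5*k + 6) matches t_k.
Sum = s_(8) − s_(3); s_(8) = -32/5, s_(3) = -9/5 ⇒ -23/5.

Σ = -23/5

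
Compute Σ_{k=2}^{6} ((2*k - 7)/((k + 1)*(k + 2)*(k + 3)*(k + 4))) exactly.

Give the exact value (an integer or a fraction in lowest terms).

Σ = -1/144

t_(k+1)/t_k = (k + 1)*(2*k - 5)/((k + 5)*(2*k - 7)).
Take A(k)=k + 1, B(k)=k + 5, C(k)=k - 7/2.
Need (k + 1)·f(k+1) − (k + 4)·f(k) = k - 7/2.
Bound: deg f ≤ 3.
Coefficient equations give f(k) = -k*(k**2 + 6*k + 14)/6.
Get s_k = R·t_k = k*(-k**2 - 6*k - 14)/(3*(k + 1)*(k + 2)*(k + 3)) with R(k) = B(k−1)f(k)/C(k) = -k*(k + 4)*(k**2 + 6*k + 14)/(3*(2*k - 7)).
Δs = (2*k - 7)/(k**4 + 10*k**3 + 35*k**2 + 50*k + 24), as required.
Sum = s_(7) − s_(2); s_(7) = -49/144, s_(2) = -1/3 ⇒ -1/144.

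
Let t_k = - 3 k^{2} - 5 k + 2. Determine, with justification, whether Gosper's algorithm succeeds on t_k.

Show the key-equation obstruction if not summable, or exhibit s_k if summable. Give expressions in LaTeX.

Yes. s_k = k \left(- k^{2} - k + 4\right).

Step 1: r(k) = (3*k**2 + 11*k + 6)/(3*k**2 + 5*k - 2).
Normal form (A,B,C) = (1, 1, k**2 + 5*k/3 - 2/3).
Need (1)·f(k+1) − (1)·f(k) = k**2 + 5*k/3 - 2/3.
d = 3 from the (0,0,2) case.
A polynomial solution: f(k) = k*(k**2 + k - 4)/3.
Get s_k = R·t_k = k*(-k**2 - k + 4) with R(k) = B(k−1)f(k)/C(k) = k*(k**2 + k - 4)/((k + 2)*(3*k - 1)).
Δs = -3*k**2 - 5*k + 2, as required.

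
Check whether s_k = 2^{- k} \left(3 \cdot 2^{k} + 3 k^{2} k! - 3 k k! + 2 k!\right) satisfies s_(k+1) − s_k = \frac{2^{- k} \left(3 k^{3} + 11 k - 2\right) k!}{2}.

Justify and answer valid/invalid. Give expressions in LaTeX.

s_(k+1) = (6*2**k + 3*k**3*factorial(k) + 6*k**2*factorial(k) + 5*k*factorial(k) + 2*factorial(k))/(2*2**k)
s_(k+1) − s_k = (3*k**3 + 11*k - 2)*factorial(k)/(2*2**k)
(s_(k+1) − s_k) − t_k = 0

Valid — Δs_k = t_k.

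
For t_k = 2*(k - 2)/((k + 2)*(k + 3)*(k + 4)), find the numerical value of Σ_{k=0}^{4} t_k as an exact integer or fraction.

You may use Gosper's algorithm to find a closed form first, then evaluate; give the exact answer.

Step 1: r(k) = (k - 1)*(k + 2)/((k - 2)*(k + 5)).
A = k + 2, B = k + 5, C = k - 2.
f must satisfy (k + 2)·f(k+1) − (k + 4)·f(k) = k - 2.
Degrees (1,1,1) ⇒ d ≤ 2.
A polynomial solution: f(k) = -k.
So s_k = (B(k−1)f/C)·t_k = (-k*(k + 4)/(k - 2))·t_k = -2*k/((k + 2)*(k + 3)).
s_(k+1) − s_k = 2*(k - 2)/(k**3 + 9*k**2 + 26*k + 24) = t_k.
Evaluate s at k=5 and k=0: -5/28 and 0; difference -5/28.

Σ = -5/28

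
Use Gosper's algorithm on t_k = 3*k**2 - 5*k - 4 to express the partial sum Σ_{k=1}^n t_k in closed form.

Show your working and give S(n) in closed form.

r(k) = (3*k**2 + k - 6)/(3*k**2 - 5*k - 4) after simplifying.
Gosper form: A/B · C(k+1)/C(k) with A=1, B=1, C=k**2 - 5*k/3 - 4/3.
Need (1)·f(k+1) − (1)·f(k) = k**2 - 5*k/3 - 4/3.
Bound: deg f ≤ 3.
Solve for f: f(k) = k*(k**2 - 4*k - 1)/3 (degree 3 ≤ 3).
So s_k = (B(k−1)f/C)·t_k = (k*(k**2 - 4*k - 1)/(3*k**2 - 5*k - 4))·t_k = k*(k**2 - 4*k - 1).
s_(k+1) − s_k = 3*k**2 - 5*k - 4 = t_k.
Σ_(k=1)^n t_k = s_(n+1) − s_(1) = (n**3 - n**2 - 6*n - 4) − (-4), i.e. n*(n**2 - n - 6).

S(n) = n*(n**2 - n - 6)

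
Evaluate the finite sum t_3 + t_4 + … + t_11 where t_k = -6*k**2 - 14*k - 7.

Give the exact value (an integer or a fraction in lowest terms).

Σ = -3951

t_(k+1)/t_k = (6*k**2 + 26*k + 27)/(6*k**2 + 14*k + 7).
A = 1, B = 1, C = k**2 + 7*k/3 + 7/6.
f must satisfy (1)·f(k+1) − (1)·f(k) = k**2 + 7*k/3 + 7/6.
Degrees (0,0,2) ⇒ d ≤ 3.
Solving with deg f ≤ 3: f(k) = k*(2*k**2 + 4*k + 1)/6.
So s_k = (B(k−1)f/C)·t_k = (k*(2*k**2 + 4*k + 1)/(6*k**2 + 14*k + 7))·t_k = k*(-2*k**2 - 4*k - 1).
s_(k+1) − s_k = -6*k**2 - 14*k - 7 = t_k.
Σ_(k=3)^(11) t_k = s_(12) − s_(3) = -4044 − (-93) = -3951.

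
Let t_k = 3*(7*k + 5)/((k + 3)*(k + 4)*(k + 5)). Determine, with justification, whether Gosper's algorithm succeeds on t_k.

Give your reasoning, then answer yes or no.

Step 1: r(k) = (k + 3)*(7*k + 12)/((k + 6)*(7*k + 5)).
Gosper form: A/B · C(k+1)/C(k) with A=k + 3, B=k + 6, C=k + 5/7.
f must satisfy (k + 3)·f(k+1) − (k + 5)·f(k) = k + 5/7.
From deg A=1, deg B=1, deg C=1: d=2.
Solve for f: f(k) = k*(13*k + 7)/84 (degree 2 ≤ 2).
Certificate R = B(k−1)f/C = k*(k + 5)*(13*k + 7)/(12*(7*k + 5)) gives s_k = k*(13*k + 7)/(4*(k + 3)*(k + 4)).
Verify: 3*(7*k + 5)/(k**3 + 12*k**2 + 47*k + 60) matches t_k.

Yes. s_k = k*(13*k + 7)/(4*(k + 3)*(k + 4)).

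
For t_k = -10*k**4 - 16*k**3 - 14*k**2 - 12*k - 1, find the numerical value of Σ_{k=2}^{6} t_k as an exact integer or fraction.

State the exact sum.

Σ = -31285

Compute t_(k+1)/t_k: get (10*k**4 + 56*k**3 + 122*k**2 + 128*k + 53)/(10*k**4 + 16*k**3 + 14*k**2 + 12*k + 1).
So A=1 and B=1, with C=k**4 + 8*k**3/5 + 7*k**2/5 + 6*k/5 + 1/10.
Set up (1)·f(k+1) − (1)·f(k) − (k**4 + 8*k**3/5 + 7*k**2/5 + 6*k/5 + 1/10) = 0.
Bound: deg f ≤ 5.
Match coefficients ⇒ f(k) = k*(2*k**4 - k**3 + 3*k - 3)/10.
R(k) = B(k−1)·f(k)/C(k) = k*(2*k**4 - k**3 + 3*k - 3)/(10*k**4 + 16*k**3 + 14*k**2 + 12*k + 1); s_k = R·t_k = k*(-2*k**4 + k**3 - 3*k + 3).
Δs = -10*k**4 - 16*k**3 - 14*k**2 - 12*k - 1, as required.
Evaluate s at k=7 and k=2: -31339 and -54; difference -31285.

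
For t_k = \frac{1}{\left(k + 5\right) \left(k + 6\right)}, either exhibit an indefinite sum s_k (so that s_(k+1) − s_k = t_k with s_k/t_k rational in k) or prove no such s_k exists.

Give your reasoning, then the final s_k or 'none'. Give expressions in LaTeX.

s_k = \frac{k}{5 \left(k + 5\right)}

Compute t_(k+1)/t_k: get (k + 5)/(k + 7).
Normal form (A,B,C) = (k + 5, k + 7, 1).
Set up (k + 5)·f(k+1) − (k + 6)·f(k) − (1) = 0.
d = 1 from the (1,1,0) case.
Match coefficients ⇒ f(k) = k/5.
So s_k = (B(k−1)f/C)·t_k = (k*(k + 6)/5)·t_k = k/(5*(k + 5)).
Verify: 1/(k**2 + 11*k + 30) matches t_k.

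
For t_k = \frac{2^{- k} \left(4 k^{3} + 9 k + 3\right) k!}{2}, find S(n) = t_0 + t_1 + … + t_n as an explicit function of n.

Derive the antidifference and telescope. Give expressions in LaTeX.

S(n) = \frac{2^{- n} \left(6 \cdot 2^{n} + 4 n^{3} n! + 8 n^{2} n! + n n! - 3 n!\right)}{2}

The ratio is (k + 1)*(9*k + 4*(k + 1)**3 + 12)/(2*(4*k**3 + 9*k + 3)).
So A=k/2 + 1/2 and B=1, with C=k**3 + 9*k/4 + 3/4.
Need (k/2 + 1/2)·f(k+1) − (1)·f(k) = k**3 + 9*k/4 + 3/4.
Bound: deg f ≤ 2.
Solving with deg f ≤ 2: f(k) = (2*k - 3)*(2*k + 1)/2.
R(k) = B(k−1)·f(k)/C(k) = 2*(2*k - 3)*(2*k + 1)/(4*k**3 + 9*k + 3); s_k = R·t_k = (2*k - 3)*(2*k + 1)*factorial(k)/2**k.
s_(k+1) − s_k = (4*k**3 + 9*k + 3)*factorial(k)/(2*2**k) = t_k.
Telescope: S(n) = s_(n+1) − s_(0) = 2**(-n - 1)*(2*n - 1)*(2*n + 3)*factorial(n + 1) − (-3) = (6*2**n + 4*n**3*factorial(n) + 8*n**2*factorial(n) + n*factorial(n) - 3*factorial(n))/(2*2**n).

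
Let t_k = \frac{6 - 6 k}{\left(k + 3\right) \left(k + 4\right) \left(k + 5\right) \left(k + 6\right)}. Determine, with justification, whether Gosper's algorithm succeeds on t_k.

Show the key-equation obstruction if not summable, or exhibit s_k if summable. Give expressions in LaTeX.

Yes. s_k = - \frac{k \left(k^{2} + 12 k - 133\right)}{60 \left(k + 3\right) \left(k + 4\right) \left(k + 5\right)}.

The ratio is k*(k + 3)/((k - 1)*(k + 7)).
Normal form (A,B,C) = (k + 3, k + 7, k - 1).
f must satisfy (k + 3)·f(k+1) − (k + 6)·f(k) = k - 1.
From deg A=1, deg B=1, deg C=1: d=3.
Solving with deg f ≤ 3: f(k) = k*(k - 7)*(k + 19)/360.
So s_k = (B(k−1)f/C)·t_k = (k*(k - 7)*(k + 6)*(k + 19)/(360*(k - 1)))·t_k = -k*(k**2 + 12*k - 133)/(60*(k + 3)*(k + 4)*(k + 5)).
Check: Δs_k = 6*(1 - k)/(k**4 + 18*k**3 + 119*k**2 + 342*k + 360). ✓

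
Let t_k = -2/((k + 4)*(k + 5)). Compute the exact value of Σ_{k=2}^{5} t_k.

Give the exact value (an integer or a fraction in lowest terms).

Σ = -2/15

Ratio r(k) = (k + 4)/(k + 6).
Factor: A=k + 4; B=k + 6; C=1.
Need (k + 4)·f(k+1) − (k + 5)·f(k) = 1.
From deg A=1, deg B=1, deg C=0: d=1.
Solving with deg f ≤ 1: f(k) = k/4.
So s_k = (B(k−1)f/C)·t_k = (k*(k + 5)/4)·t_k = -k/(2*k + 8).
Verify: -2/(k**2 + 9*k + 20) matches t_k.
Sum = s_(6) − s_(2); s_(6) = -3/10, s_(2) = -1/6 ⇒ -2/15.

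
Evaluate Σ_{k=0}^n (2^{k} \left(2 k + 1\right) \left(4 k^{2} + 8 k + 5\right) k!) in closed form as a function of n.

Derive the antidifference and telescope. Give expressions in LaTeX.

S(n) = 8 \cdot 2^{n} n^{3} n! + 24 \cdot 2^{n} n^{2} n! + 18 \cdot 2^{n} n n! + 2 \cdot 2^{n} n! + 3

Ratio r(k) = 2*(8*k**4 + 52*k**3 + 126*k**2 + 133*k + 51)/(8*k**3 + 20*k**2 + 18*k + 5).
Normal form (A,B,C) = (2*k + 2, 1, k**3 + 5*k**2/2 + 9*k/4 + 5/8).
f must satisfy (2*k + 2)·f(k+1) − (1)·f(k) = k**3 + 5*k**2/2 + 9*k/4 + 5/8.
From deg A=1, deg B=0, deg C=3: d=2.
Solve for f: f(k) = (4*k**2 - 3)/8 (degree 2 ≤ 2).
So s_k = (B(k−1)f/C)·t_k = ((4*k**2 - 3)/((2*k + 1)*(4*k**2 + 8*k + 5)))·t_k = 2**k*(4*k**2 - 3)*factorial(k).
Δs = 2**k*(2*k + 1)*(4*k**2 + 8*k + 5)*factorial(k), as required.
Evaluate: s_(n+1) = 2**(n + 1)*(4*n**2 + 8*n + 1)*factorial(n + 1); subtract s_(0) = -3 ⇒ S(n) = 8*2**n*n**3*factorial(n) + 24*2**n*n**2*factorial(n) + 18*2**n*n*factorial(n) + 2*2**n*factorial(n) + 3.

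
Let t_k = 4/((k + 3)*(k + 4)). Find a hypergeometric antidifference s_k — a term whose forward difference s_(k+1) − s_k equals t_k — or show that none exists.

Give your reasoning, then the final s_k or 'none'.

s_k = 4*k/(3*(k + 3))

The ratio is (k + 3)/(k + 5).
So A=k + 3 and B=k + 5, with C=1.
Key eq: (k + 3)·f(k+1) = (k + 4)·f(k) + (1).
deg f ≤ 1 (via 1,1,0).
Solving with deg f ≤ 1: f(k) = k/3.
Get s_k = R·t_k = 4*k/(3*(k + 3)) with R(k) = B(k−1)f(k)/C(k) = k*(k + 4)/3.
Verify: 4/(k**2 + 7*k + 12) matches t_k.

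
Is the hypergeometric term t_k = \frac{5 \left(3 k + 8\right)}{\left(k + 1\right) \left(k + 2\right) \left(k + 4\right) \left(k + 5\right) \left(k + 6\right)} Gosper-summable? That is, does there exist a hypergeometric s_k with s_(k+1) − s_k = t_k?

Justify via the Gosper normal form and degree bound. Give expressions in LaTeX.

Yes. s_k = \frac{k \left(k^{2} + 10 k + 29\right)}{4 \left(k^{3} + 10 k^{2} + 29 k + 20\right)}.

r(k) = (k + 1)*(k + 4)*(3*k + 11)/((k + 3)*(k + 7)*(3*k + 8)) after simplifying.
A = k + 1, B = k + 7, C = k**2 + 17*k/3 + 8.
Key eq: (k + 1)·f(k+1) = (k + 6)·f(k) + (k**2 + 17*k/3 + 8).
Bound: deg f ≤ 5.
Solve for f: f(k) = k*(k + 2)*(k + 3)*(k**2 + 10*k + 29)/60 (degree 5 ≤ 5).
Get s_k = R·t_k = k*(k**2 + 10*k + 29)/(4*(k**3 + 10*k**2 + 29*k + 20)) with R(k) = B(k−1)f(k)/C(k) = k*(k + 2)*(k + 6)*(k**2 + 10*k + 29)/(20*(3*k + 8)).
s_(k+1) − s_k = 5*(3*k + 8)/(k**5 + 18*k**4 + 121*k**3 + 372*k**2 + 508*k + 240) = t_k.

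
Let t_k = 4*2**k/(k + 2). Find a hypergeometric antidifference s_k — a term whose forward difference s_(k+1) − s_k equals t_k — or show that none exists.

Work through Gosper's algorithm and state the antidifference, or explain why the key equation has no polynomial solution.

no hypergeometric antidifference exists

Compute t_(k+1)/t_k: get 2*(k + 2)/(k + 3).
Take A(k)=2*k + 4, B(k)=k + 3, C(k)=1.
f must satisfy (2*k + 4)·f(k+1) − (k + 2)·f(k) = 1.
d = -1 from the (1,1,0) case.
Negative degree bound (-1): no f exists, t_k not Gosper-summable.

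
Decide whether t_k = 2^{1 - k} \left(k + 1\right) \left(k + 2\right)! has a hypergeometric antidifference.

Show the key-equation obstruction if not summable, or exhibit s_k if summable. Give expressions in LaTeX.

Ratio r(k) = (k + 2)*(k + 3)/(2*(k + 1)).
Factor: A=k/2 + 3/2; B=1; C=k + 1.
Solve (k/2 + 3/2)·f(k+1) − (1)·f(k) = k + 1.
From deg A=1, deg B=0, deg C=1: d=0.
A polynomial solution: f(k) = 2.
Get s_k = R·t_k = 2**(2 - k)*factorial(k + 2) with R(k) = B(k−1)f(k)/C(k) = 2/(k + 1).
Verify: 2**(1 - k)*(k + 1)*factorial(k + 2) matches t_k.

Yes. s_k = 2^{2 - k} \left(k + 2\right)!.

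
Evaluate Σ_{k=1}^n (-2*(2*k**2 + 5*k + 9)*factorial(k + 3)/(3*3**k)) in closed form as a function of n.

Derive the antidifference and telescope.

Compute t_(k+1)/t_k: get (k + 4)*(5*k + 2*(k + 1)**2 + 14)/(3*(2*k**2 + 5*k + 9)).
Gosper form: A/B · C(k+1)/C(k) with A=k/3 + 4/3, B=1, C=k**2 + 5*k/2 + 9/2.
f must satisfy (k/3 + 4/3)·f(k+1) − (1)·f(k) = k**2 + 5*k/2 + 9/2.
From deg A=1, deg B=0, deg C=2: d=1.
Match coefficients ⇒ f(k) = 3*(2*k + 1)/2.
So s_k = (B(k−1)f/C)·t_k = (3*(2*k + 1)/(2*k**2 + 5*k + 9))·t_k = -2*(2*k + 1)*factorial(k + 3)/3**k.
s_(k+1) − s_k = -2*(2*k**2 + 5*k + 9)*factorial(k + 3)/(3*3**k) = t_k.
s_(n+1) = -2*3**(-n - 1)*(2*n + 3)*factorial(n + 4) and s_(1) = -48, so S(n) = 48 - 4*n*factorial(n + 4)/(3*3**n) - 2*factorial(n + 4)/3**n.

S(n) = 48 - 4*n*factorial(n + 4)/(3*3**n) - 2*factorial(n + 4)/3**n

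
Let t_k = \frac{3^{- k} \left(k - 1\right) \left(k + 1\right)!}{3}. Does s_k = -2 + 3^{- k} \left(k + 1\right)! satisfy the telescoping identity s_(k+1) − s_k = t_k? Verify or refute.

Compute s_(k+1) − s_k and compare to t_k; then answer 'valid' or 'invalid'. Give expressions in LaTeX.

Valid: the claim telescopes to t_k.

s_(k+1) = 3**(-k - 1)*factorial(k + 2) - 2
s_(k+1) − s_k = (k - 1)*factorial(k + 1)/(3*3**k)
(s_(k+1) − s_k) − t_k = 0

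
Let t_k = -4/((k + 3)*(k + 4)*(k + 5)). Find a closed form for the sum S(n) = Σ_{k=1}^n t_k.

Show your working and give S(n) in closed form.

The ratio is (k + 3)/(k + 6).
Normal form (A,B,C) = (k + 3, k + 6, 1).
Set up (k + 3)·f(k+1) − (k + 5)·f(k) − (1) = 0.
d = 2 from the (1,1,0) case.
Solve for f: f(k) = k*(k + 7)/24 (degree 2 ≤ 2).
Certificate R = B(k−1)f/C = k*(k + 5)*(k + 7)/24 gives s_k = k*(-k - 7)/(6*(k + 3)*(k + 4)).
Verify: -4/(k**3 + 12*k**2 + 47*k + 60) matches t_k.
Evaluate: s_(n+1) = (-n**2 - 9*n - 8)/(6*(n**2 + 9*n + 20)); subtract s_(1) = -1/15 ⇒ S(n) = n*(-n - 9)/(10*(n**2 + 9*n + 20)).

S(n) = n*(-n - 9)/(10*(n**2 + 9*n + 20))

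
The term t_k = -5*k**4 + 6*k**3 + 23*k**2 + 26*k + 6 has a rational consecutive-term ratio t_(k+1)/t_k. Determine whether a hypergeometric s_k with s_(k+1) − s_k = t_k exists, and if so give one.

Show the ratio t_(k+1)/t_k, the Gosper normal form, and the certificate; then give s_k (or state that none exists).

t_(k+1)/t_k = (5*k**4 + 14*k**3 - 11*k**2 - 70*k - 56)/(5*k**4 - 6*k**3 - 23*k**2 - 26*k - 6).
A = 1, B = 1, C = k**4 - 6*k**3/5 - 23*k**2/5 - 26*k/5 - 6/5.
Need (1)·f(k+1) − (1)·f(k) = k**4 - 6*k**3/5 - 23*k**2/5 - 26*k/5 - 6/5.
Bound: deg f ≤ 5.
Solve for f: f(k) = k*(k**4 - 4*k**3 - 3*k**2 - 3*k + 3)/5 (degree 5 ≤ 5).
R(k) = B(k−1)·f(k)/C(k) = k*(k**4 - 4*k**3 - 3*k**2 - 3*k + 3)/(5*k**4 - 6*k**3 - 23*k**2 - 26*k - 6); s_k = R·t_k = k*(-k**4 + 4*k**3 + 3*k**2 + 3*k - 3).
Verify: -5*k**4 + 6*k**3 + 23*k**2 + 26*k + 6 matches t_k.

s_k = k*(-k**4 + 4*k**3 + 3*k**2 + 3*k - 3)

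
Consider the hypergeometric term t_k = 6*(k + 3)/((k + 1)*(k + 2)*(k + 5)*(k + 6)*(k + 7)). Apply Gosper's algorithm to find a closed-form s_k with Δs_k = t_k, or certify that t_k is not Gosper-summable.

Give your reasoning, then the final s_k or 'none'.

s_k = k*(k**2 + 12*k + 41)/(15*(k**3 + 12*k**2 + 41*k + 30))

Step 1: r(k) = (k + 1)*(k + 4)*(k + 5)/((k + 3)**2*(k + 8)).
Normal form (A,B,C) = (k + 1, k + 8, k**3 + 10*k**2 + 33*k + 36).
Need (k + 1)·f(k+1) − (k + 7)·f(k) = k**3 + 10*k**2 + 33*k + 36.
Bound: deg f ≤ 6.
Match coefficients ⇒ f(k) = k*(k + 2)*(k + 3)*(k + 4)*(k**2 + 12*k + 41)/90.
R(k) = B(k−1)·f(k)/C(k) = k*(k + 2)*(k + 7)*(k**2 + 12*k + 41)/(90*(k + 3)); s_k = R·t_k = k*(k**2 + 12*k + 41)/(15*(k**3 + 12*k**2 + 41*k + 30)).
s_(k+1) − s_k = 6*(k + 3)/(k**5 + 21*k**4 + 163*k**3 + 567*k**2 + 844*k + 420) = t_k.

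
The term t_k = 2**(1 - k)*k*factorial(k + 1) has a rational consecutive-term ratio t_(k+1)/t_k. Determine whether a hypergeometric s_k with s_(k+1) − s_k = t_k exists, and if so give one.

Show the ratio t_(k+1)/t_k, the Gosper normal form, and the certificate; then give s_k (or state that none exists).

s_k = 2**(2 - k)*factorial(k + 1)

Compute t_(k+1)/t_k: get (k + 1)*(k + 2)/(2*k).
Take A(k)=k/2 + 1, B(k)=1, C(k)=k.
Key eq: (k/2 + 1)·f(k+1) = (1)·f(k) + (k).
Degrees (1,0,1) ⇒ d ≤ 0.
Coefficient equations give f(k) = 2.
Get s_k = R·t_k = 2**(2 - k)*factorial(k + 1) with R(k) = B(k−1)f(k)/C(k) = 2/k.
s_(k+1) − s_k = 2**(1 - k)*k*factorial(k + 1) = t_k.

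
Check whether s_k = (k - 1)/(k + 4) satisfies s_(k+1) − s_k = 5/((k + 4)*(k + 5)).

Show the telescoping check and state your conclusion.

Valid: the claim telescopes to t_k.

s_(k+1) = k/(k + 5)
s_(k+1) − s_k = 5/(k**2 + 9*k + 20)
(s_(k+1) − s_k) − t_k = 0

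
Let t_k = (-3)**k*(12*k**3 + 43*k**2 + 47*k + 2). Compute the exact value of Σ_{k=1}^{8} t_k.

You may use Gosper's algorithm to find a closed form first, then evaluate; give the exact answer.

The ratio is 3*(-12*k**3 - 79*k**2 - 169*k - 104)/(12*k**3 + 43*k**2 + 47*k + 2).
Normal form (A,B,C) = (-3, 1, k**3 + 43*k**2/12 + 47*k/12 + 1/6).
Need (-3)·f(k+1) − (1)·f(k) = k**3 + 43*k**2/12 + 47*k/12 + 1/6.
From deg A=0, deg B=0, deg C=3: d=3.
Solve for f: f(k) = -(3*k**3 + 4*k**2 - k - 4)/12 (degree 3 ≤ 3).
R(k) = B(k−1)·f(k)/C(k) = -(3*k**3 + 4*k**2 - k - 4)/(12*k**3 + 43*k**2 + 47*k + 2); s_k = R·t_k = (-3)**k*(-3*k**3 - 4*k**2 + k + 4).
s_(k+1) − s_k = (-3)**k*(12*k**3 + 43*k**2 + 47*k + 2) = t_k.
Σ_(k=1)^(8) t_k = s_(9) − s_(1) = 49168134 − (6) = 49168128.

Σ = 49168128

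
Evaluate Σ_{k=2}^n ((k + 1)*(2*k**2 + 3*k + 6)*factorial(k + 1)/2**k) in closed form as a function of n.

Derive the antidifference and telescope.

S(n) = (-24*2**n + 2*n**4*factorial(n) + 11*n**3*factorial(n) + 20*n**2*factorial(n) + 13*n*factorial(n) + 2*factorial(n))/2**n

Step 1: r(k) = (k + 2)**2*(3*k + 2*(k + 1)**2 + 9)/(2*(k + 1)*(2*k**2 + 3*k + 6)).
A = k/2 + 1, B = 1, C = k**3 + 5*k**2/2 + 9*k/2 + 3.
f must satisfy (k/2 + 1)·f(k+1) − (1)·f(k) = k**3 + 5*k**2/2 + 9*k/2 + 3.
d = 2 from the (1,0,3) case.
A polynomial solution: f(k) = 2*k**2 + k - 2.
Get s_k = R·t_k = 2**(1 - k)*(2*k**2 + k - 2)*factorial(k + 1) with R(k) = B(k−1)f(k)/C(k) = 2*(2*k**2 + k - 2)/((k + 1)*(2*k**2 + 3*k + 6)).
Check: Δs_k = (k + 1)*(2*k**2 + 3*k + 6)*factorial(k + 1)/2**k. ✓
Σ_(k=2)^n t_k = s_(n+1) − s_(2) = ((2*n**2 + 5*n + 1)*factorial(n + 2)/2**n) − (24), i.e. (-24*2**n + 2*n**4*factorial(n) + 11*n**3*factorial(n) + 20*n**2*factorial(n) + 13*n*factorial(n) + 2*factorial(n))/2**n.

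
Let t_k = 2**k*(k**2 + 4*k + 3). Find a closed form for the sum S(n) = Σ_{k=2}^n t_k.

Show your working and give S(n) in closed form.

S(n) = 2*2**n*n**2 + 4*2**n*n + 4*2**n - 20

Compute t_(k+1)/t_k: get 2*(k**2 + 6*k + 8)/(k**2 + 4*k + 3).
A = 2, B = 1, C = k**2 + 4*k + 3.
Key eq: (2)·f(k+1) = (1)·f(k) + (k**2 + 4*k + 3).
Degrees (0,0,2) ⇒ d ≤ 2.
Solve for f: f(k) = k**2 + 1 (degree 2 ≤ 2).
Then R = B(k−1)f/C = (k**2 + 1)/((k + 1)*(k + 3)), so s_k = R(k)·t_k = 2**k*(k**2 + 1).
s_(k+1) − s_k = 2**k*(k**2 + 4*k + 3) = t_k.
Σ_(k=2)^n t_k = s_(n+1) − s_(2) = (2**(n + 1)*(n**2 + 2*n + 2)) − (20), i.e. 2*2**n*n**2 + 4*2**n*n + 4*2**n - 20.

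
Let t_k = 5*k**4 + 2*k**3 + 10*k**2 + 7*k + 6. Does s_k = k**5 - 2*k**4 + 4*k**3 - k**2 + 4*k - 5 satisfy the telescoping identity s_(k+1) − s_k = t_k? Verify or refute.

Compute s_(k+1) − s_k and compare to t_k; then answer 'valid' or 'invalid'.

s_(k+1) = k**5 + 3*k**4 + 6*k**3 + 9*k**2 + 11*k + 1
s_(k+1) − s_k = 5*k**4 + 2*k**3 + 10*k**2 + 7*k + 6
(s_(k+1) − s_k) − t_k = 0

valid; difference matches t_k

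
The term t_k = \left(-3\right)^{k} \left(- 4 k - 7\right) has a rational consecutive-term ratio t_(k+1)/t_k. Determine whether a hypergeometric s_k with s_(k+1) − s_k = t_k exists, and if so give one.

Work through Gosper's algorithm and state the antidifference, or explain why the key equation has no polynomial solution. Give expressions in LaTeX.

t_(k+1)/t_k = 3*(-4*k - 11)/(4*k + 7).
Gosper form: A/B · C(k+1)/C(k) with A=-3, B=1, C=k + 7/4.
f must satisfy (-3)·f(k+1) − (1)·f(k) = k + 7/4.
deg f ≤ 1 (via 0,0,1).
Coefficient equations give f(k) = -(k + 1)/4.
Certificate R = B(k−1)f/C = -(k + 1)/(4*k + 7) gives s_k = (-3)**k*(k + 1).
Δs = (-3)**k*(-4*k - 7), as required.

s_k = \left(-3\right)^{k} \left(k + 1\right)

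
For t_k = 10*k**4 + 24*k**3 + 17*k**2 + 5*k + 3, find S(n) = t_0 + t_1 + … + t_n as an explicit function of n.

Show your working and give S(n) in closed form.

S(n) = 2*n**5 + 11*n**4 + 21*n**3 + 17*n**2 + 8*n + 3

r(k) = (10*k**4 + 64*k**3 + 149*k**2 + 151*k + 59)/(10*k**4 + 24*k**3 + 17*k**2 + 5*k + 3) after simplifying.
A = 1, B = 1, C = k**4 + 12*k**3/5 + 17*k**2/10 + k/2 + 3/10.
f must satisfy (1)·f(k+1) − (1)·f(k) = k**4 + 12*k**3/5 + 17*k**2/10 + k/2 + 3/10.
From deg A=0, deg B=0, deg C=4: d=5.
Coefficient equations give f(k) = k*(2*k**4 + k**3 - 3*k**2 + 3)/10.
R(k) = B(k−1)·f(k)/C(k) = k*(2*k**4 + k**3 - 3*k**2 + 3)/(10*k**4 + 24*k**3 + 17*k**2 + 5*k + 3); s_k = R·t_k = k*(2*k**4 + k**3 - 3*k**2 + 3).
Verify: 10*k**4 + 24*k**3 + 17*k**2 + 5*k + 3 matches t_k.
s_(n+1) = 2*n**5 + 11*n**4 + 21*n**3 + 17*n**2 + 8*n + 3 and s_(0) = 0, so S(n) = 2*n**5 + 11*n**4 + 21*n**3 + 17*n**2 + 8*n + 3.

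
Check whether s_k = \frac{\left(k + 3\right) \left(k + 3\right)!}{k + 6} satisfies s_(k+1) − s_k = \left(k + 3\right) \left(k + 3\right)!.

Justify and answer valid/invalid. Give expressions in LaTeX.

s_(k+1) = (k + 4)*factorial(k + 4)/(k + 7)
s_(k+1) − s_k = (k**3 + 13*k**2 + 54*k + 75)*factorial(k + 3)/((k + 6)*(k + 7))
(s_(k+1) − s_k) − t_k = -3*(k**2 + 9*k + 17)*factorial(k + 3)/((k + 6)*(k + 7))

Invalid: residual - \frac{3 \left(k^{2} + 9 k + 17\right) \left(k + 3\right)!}{\left(k + 6\right) \left(k + 7\right)} ≠ 0.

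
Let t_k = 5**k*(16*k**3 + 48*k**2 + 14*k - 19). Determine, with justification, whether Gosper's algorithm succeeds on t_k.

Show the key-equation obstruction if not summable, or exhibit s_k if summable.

Yes. s_k = 5**k*(4*k**3 - 3*k**2 - 4*k - 1).

Compute t_(k+1)/t_k: get 5*(16*k**3 + 96*k**2 + 158*k + 59)/(16*k**3 + 48*k**2 + 14*k - 19).
Factor: A=5; B=1; C=k**3 + 3*k**2 + 7*k/8 - 19/16.
Need (5)·f(k+1) − (1)·f(k) = k**3 + 3*k**2 + 7*k/8 - 19/16.
From deg A=0, deg B=0, deg C=3: d=3.
Solve for f: f(k) = (4*k**3 - 3*k**2 - 4*k - 1)/16 (degree 3 ≤ 3).
Get s_k = R·t_k = 5**k*(4*k**3 - 3*k**2 - 4*k - 1) with R(k) = B(k−1)f(k)/C(k) = (4*k**3 - 3*k**2 - 4*k - 1)/(16*k**3 + 48*k**2 + 14*k - 19).
Verify: 5**k*(16*k**3 + 48*k**2 + 14*k - 19) matches t_k.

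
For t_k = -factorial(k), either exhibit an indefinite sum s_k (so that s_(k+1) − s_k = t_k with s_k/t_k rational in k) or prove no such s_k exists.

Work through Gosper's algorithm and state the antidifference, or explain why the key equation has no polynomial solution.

none (Gosper's algorithm certifies no s_k)

Ratio r(k) = k + 1.
Factor: A=k + 1; B=1; C=1.
Set up (k + 1)·f(k+1) − (1)·f(k) − (1) = 0.
From deg A=1, deg B=0, deg C=0: d=-1.
d = -1 < 0 ⇒ no nonzero polynomial f; not summable.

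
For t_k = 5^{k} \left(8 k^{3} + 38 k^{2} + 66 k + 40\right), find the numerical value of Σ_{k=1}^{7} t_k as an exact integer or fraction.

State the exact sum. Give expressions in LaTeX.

Σ = 462499960

Ratio r(k) = 5*(4*k**3 + 31*k**2 + 83*k + 76)/(4*k**3 + 19*k**2 + 33*k + 20).
Factor: A=5; B=1; C=k**3 + 19*k**2/4 + 33*k/4 + 5.
Key eq: (5)·f(k+1) = (1)·f(k) + (k**3 + 19*k**2/4 + 33*k/4 + 5).
From deg A=0, deg B=0, deg C=3: d=3.
Coefficient equations give f(k) = k*(k**2 + k + 2)/4.
Get s_k = R·t_k = 2*5**k*k*(k**2 + k + 2) with R(k) = B(k−1)f(k)/C(k) = k*(k**2 + k + 2)/(4*k**3 + 19*k**2 + 33*k + 20).
Check: Δs_k = 5**k*(8*k**3 + 38*k**2 + 66*k + 40). ✓
Evaluate s at k=8 and k=1: 462500000 and 40; difference 462499960.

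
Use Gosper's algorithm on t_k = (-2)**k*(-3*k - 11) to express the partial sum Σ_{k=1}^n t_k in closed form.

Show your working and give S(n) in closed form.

Compute t_(k+1)/t_k: get 2*(-3*k - 14)/(3*k + 11).
Factor: A=-2; B=1; C=k + 11/3.
Solve (-2)·f(k+1) − (1)·f(k) = k + 11/3.
From deg A=0, deg B=0, deg C=1: d=1.
Solve for f: f(k) = -(k + 3)/3 (degree 1 ≤ 1).
So s_k = (B(k−1)f/C)·t_k = (-(k + 3)/(3*k + 11))·t_k = (-2)**k*(k + 3).
s_(k+1) − s_k = (-2)**k*(-3*k - 11) = t_k.
Σ_(k=1)^n t_k = s_(n+1) − s_(1) = ((-2)**(n + 1)*(n + 4)) − (-8), i.e. -2*(-2)**n*n - 8*(-2)**n + 8.

S(n) = -2*(-2)**n*n - 8*(-2)**n + 8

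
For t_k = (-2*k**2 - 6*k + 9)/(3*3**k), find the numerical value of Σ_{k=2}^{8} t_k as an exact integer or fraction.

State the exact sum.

r(k) = (2*k**2 + 10*k - 1)/(3*(2*k**2 + 6*k - 9)) after simplifying.
Factor: A=1/3; B=1; C=k**2 + 3*k - 9/2.
Need (1/3)·f(k+1) − (1)·f(k) = k**2 + 3*k - 9/2.
From deg A=0, deg B=0, deg C=2: d=2.
Match coefficients ⇒ f(k) = -3*(k**2 + 4*k - 2)/2.
Then R = B(k−1)f/C = -3*(k**2 + 4*k - 2)/(2*k**2 + 6*k - 9), so s_k = R(k)·t_k = (k**2 + 4*k - 2)/3**k.
Δs = (-2*k**2 - 6*k + 9)/(3*3**k), as required.
Σ_(k=2)^(8) t_k = s_(9) − s_(2) = 115/19683 − (10/9) = -21755/19683.

Σ = -21755/19683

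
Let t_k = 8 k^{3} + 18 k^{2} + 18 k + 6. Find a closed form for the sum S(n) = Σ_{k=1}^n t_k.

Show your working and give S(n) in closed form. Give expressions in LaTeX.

r(k) = (4*k**3 + 21*k**2 + 39*k + 25)/(4*k**3 + 9*k**2 + 9*k + 3) after simplifying.
So A=1 and B=1, with C=k**3 + 9*k**2/4 + 9*k/4 + 3/4.
Key eq: (1)·f(k+1) = (1)·f(k) + (k**3 + 9*k**2/4 + 9*k/4 + 3/4).
Bound: deg f ≤ 4.
Solving with deg f ≤ 4: f(k) = k**2*(k**2 + k + 1)/4.
Certificate R = B(k−1)f/C = k**2*(k**2 + k + 1)/(4*k**3 + 9*k**2 + 9*k + 3) gives s_k = 2*k**2*(k**2 + k + 1).
Check: Δs_k = 8*k**3 + 18*k**2 + 18*k + 6. ✓
Σ_(k=1)^n t_k = s_(n+1) − s_(1) = (2*n**4 + 10*n**3 + 20*n**2 + 18*n + 6) − (6), i.e. 2*n*(n**3 + 5*n**2 + 10*n + 9).

S(n) = 2 n \left(n^{3} + 5 n^{2} + 10 n + 9\right)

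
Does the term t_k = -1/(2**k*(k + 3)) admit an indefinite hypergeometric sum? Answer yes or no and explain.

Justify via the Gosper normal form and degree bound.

Compute t_(k+1)/t_k: get (k + 3)/(2*(k + 4)).
Normal form (A,B,C) = (k/2 + 3/2, k + 4, 1).
Need (k/2 + 3/2)·f(k+1) − (k + 3)·f(k) = 1.
From deg A=1, deg B=1, deg C=0: d=-1.
Negative degree bound (-1): no f exists, t_k not Gosper-summable.

No — negative degree bound, so no certificate f.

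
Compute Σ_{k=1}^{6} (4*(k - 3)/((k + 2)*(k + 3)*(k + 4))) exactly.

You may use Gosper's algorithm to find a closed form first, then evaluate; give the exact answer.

Σ = -11/90

Step 1: r(k) = (k - 2)*(k + 2)/((k - 3)*(k + 5)).
Normal form (A,B,C) = (k + 2, k + 5, k - 3).
Set up (k + 2)·f(k+1) − (k + 4)·f(k) − (k - 3) = 0.
Degrees (1,1,1) ⇒ d ≤ 2.
A polynomial solution: f(k) = -k*(k + 17)/12.
Certificate R = B(k−1)f/C = -k*(k + 4)*(k + 17)/(12*(k - 3)) gives s_k = k*(-k - 17)/(3*(k + 2)*(k + 3)).
s_(k+1) − s_k = 4*(k - 3)/(k**3 + 9*k**2 + 26*k + 24) = t_k.
Sum = s_(7) − s_(1); s_(7) = -28/45, s_(1) = -1/2 ⇒ -11/90.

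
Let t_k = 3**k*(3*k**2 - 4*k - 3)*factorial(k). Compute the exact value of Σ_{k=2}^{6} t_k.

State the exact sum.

Σ = 44089938

Compute t_(k+1)/t_k: get 3*(3*k**3 + 5*k**2 - 2*k - 4)/(3*k**2 - 4*k - 3).
Take A(k)=3*k + 3, B(k)=1, C(k)=k**2 - 4*k/3 - 1.
Solve (3*k + 3)·f(k+1) − (1)·f(k) = k**2 - 4*k/3 - 1.
From deg A=1, deg B=0, deg C=2: d=1.
A polynomial solution: f(k) = (k - 3)/3.
Get s_k = R·t_k = 3**k*(k - 3)*factorial(k) with R(k) = B(k−1)f(k)/C(k) = (k - 3)/(3*k**2 - 4*k - 3).
Δs = 3**k*(3*k**2 - 4*k - 3)*factorial(k), as required.
Σ_(k=2)^(6) t_k = s_(7) − s_(2) = 44089920 − (-18) = 44089938.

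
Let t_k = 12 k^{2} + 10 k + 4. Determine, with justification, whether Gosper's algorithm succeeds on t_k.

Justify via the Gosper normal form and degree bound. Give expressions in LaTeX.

Compute t_(k+1)/t_k: get (6*k**2 + 17*k + 13)/(6*k**2 + 5*k + 2).
A = 1, B = 1, C = k**2 + 5*k/6 + 1/3.
f must satisfy (1)·f(k+1) − (1)·f(k) = k**2 + 5*k/6 + 1/3.
Bound: deg f ≤ 3.
A polynomial solution: f(k) = k*(4*k**2 - k + 1)/12.
Certificate R = B(k−1)f/C = k*(4*k**2 - k + 1)/(2*(6*k**2 + 5*k + 2)) gives s_k = k*(4*k**2 - k + 1).
Δs = 12*k**2 + 10*k + 4, as required.

Yes. s_k = k \left(4 k^{2} - k + 1\right).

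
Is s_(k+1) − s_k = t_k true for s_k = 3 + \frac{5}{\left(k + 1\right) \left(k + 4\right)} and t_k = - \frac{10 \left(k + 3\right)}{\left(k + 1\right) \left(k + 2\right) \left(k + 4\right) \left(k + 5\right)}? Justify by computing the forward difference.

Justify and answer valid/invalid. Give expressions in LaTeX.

Valid — Δs_k = t_k.

s_(k+1) = 3 + 5/((k + 2)*(k + 5))
s_(k+1) − s_k = 10*(-k - 3)/(k**4 + 12*k**3 + 49*k**2 + 78*k + 40)
(s_(k+1) − s_k) − t_k = 0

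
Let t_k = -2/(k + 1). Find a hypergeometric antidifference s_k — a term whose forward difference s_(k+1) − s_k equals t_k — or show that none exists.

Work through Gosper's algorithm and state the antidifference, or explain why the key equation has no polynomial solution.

Compute t_(k+1)/t_k: get (k + 1)/(k + 2).
Normal form (A,B,C) = (k + 1, k + 2, 1).
f must satisfy (k + 1)·f(k+1) − (k + 1)·f(k) = 1.
Bound: deg f ≤ 0.
Write f(k) = c0. Then LHS − RHS = -1, requiring -1 = 0: contradictory. No certificate.

none — t_k is not Gosper-summable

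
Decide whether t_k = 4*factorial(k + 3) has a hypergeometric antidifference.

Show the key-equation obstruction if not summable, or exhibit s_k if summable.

Step 1: r(k) = k + 4.
A = k + 4, B = 1, C = 1.
Set up (k + 4)·f(k+1) − (1)·f(k) − (1) = 0.
Bound: deg f ≤ -1.
d = -1 < 0 ⇒ no nonzero polynomial f; not summable.

No — t_k has no hypergeometric antidifference.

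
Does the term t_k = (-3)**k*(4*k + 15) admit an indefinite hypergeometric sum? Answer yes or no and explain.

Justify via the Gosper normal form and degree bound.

Yes. s_k = (-3)**k*(-k - 3).

The ratio is 3*(-4*k - 19)/(4*k + 15).
A = -3, B = 1, C = k + 15/4.
Key eq: (-3)·f(k+1) = (1)·f(k) + (k + 15/4).
deg f ≤ 1 (via 0,0,1).
Solve for f: f(k) = -(k + 3)/4 (degree 1 ≤ 1).
So s_k = (B(k−1)f/C)·t_k = (-(k + 3)/(4*k + 15))·t_k = (-3)**k*(-k - 3).
s_(k+1) − s_k = (-3)**k*(4*k + 15) = t_k.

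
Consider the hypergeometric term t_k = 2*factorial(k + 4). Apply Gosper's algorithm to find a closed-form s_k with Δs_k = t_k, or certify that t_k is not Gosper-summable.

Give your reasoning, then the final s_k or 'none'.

none (Gosper's algorithm certifies no s_k)

Ratio r(k) = k + 5.
A = k + 5, B = 1, C = 1.
Solve (k + 5)·f(k+1) − (1)·f(k) = 1.
From deg A=1, deg B=0, deg C=0: d=-1.
d = -1 < 0 ⇒ no nonzero polynomial f; not summable.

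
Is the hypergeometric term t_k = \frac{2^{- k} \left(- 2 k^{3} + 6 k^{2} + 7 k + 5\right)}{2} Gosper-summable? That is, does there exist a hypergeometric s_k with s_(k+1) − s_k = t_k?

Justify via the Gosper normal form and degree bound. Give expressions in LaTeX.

Ratio r(k) = (2*k**3 - 13*k - 16)/(2*(2*k**3 - 6*k**2 - 7*k - 5)).
A = 1/2, B = 1, C = k**3 - 3*k**2 - 7*k/2 - 5/2.
f must satisfy (1/2)·f(k+1) − (1)·f(k) = k**3 - 3*k**2 - 7*k/2 - 5/2.
deg f ≤ 3 (via 0,0,3).
Match coefficients ⇒ f(k) = -2*k**3 + k + 4.
Get s_k = R·t_k = (2*k**3 - k - 4)/2**k with R(k) = B(k−1)f(k)/C(k) = -2*(2*k**3 - k - 4)/(2*k**3 - 6*k**2 - 7*k - 5).
s_(k+1) − s_k = (-4*k**3 + k + 2*(k + 1)**3 + 3)/(2*2**k) = t_k.

Yes. s_k = 2^{- k} \left(2 k^{3} - k - 4\right).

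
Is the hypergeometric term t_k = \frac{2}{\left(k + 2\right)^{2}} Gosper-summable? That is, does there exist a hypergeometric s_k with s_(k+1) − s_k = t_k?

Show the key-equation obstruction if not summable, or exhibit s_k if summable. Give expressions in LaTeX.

The ratio is (k + 2)**2/(k + 3)**2.
Gosper form: A/B · C(k+1)/C(k) with A=k**2 + 4*k + 4, B=k**2 + 6*k + 9, C=1.
Set up (k**2 + 4*k + 4)·f(k+1) − (k**2 + 4*k + 4)·f(k) − (1) = 0.
From deg A=2, deg B=2, deg C=0: d=0.
Generic f = c0 gives residual -1; -1 = 0 cannot hold, so t_k is not Gosper-summable.

No. Not Gosper-summable.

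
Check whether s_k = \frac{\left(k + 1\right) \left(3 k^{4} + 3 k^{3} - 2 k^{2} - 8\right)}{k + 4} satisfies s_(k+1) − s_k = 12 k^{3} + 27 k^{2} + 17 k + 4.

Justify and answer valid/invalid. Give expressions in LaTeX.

s_(k+1) = (k + 2)*(3*(k + 1)**4 + 3*(k + 1)**3 - 2*(k + 1)**2 - 8)/(k + 5)
s_(k+1) − s_k = 4*(3*k**5 + 27*k**4 + 71*k**3 + 79*k**2 + 40*k + 2)/(k**2 + 9*k + 20)
(s_(k+1) − s_k) − t_k = 3*(-9*k**4 - 72*k**3 - 127*k**2 - 72*k - 24)/(k**2 + 9*k + 20)

Invalid: residual \frac{3 \left(- 9 k^{4} - 72 k^{3} - 127 k^{2} - 72 k - 24\right)}{k^{2} + 9 k + 20} ≠ 0.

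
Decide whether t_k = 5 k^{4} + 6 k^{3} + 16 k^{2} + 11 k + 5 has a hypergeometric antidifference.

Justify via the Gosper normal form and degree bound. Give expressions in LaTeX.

t_(k+1)/t_k = (5*k**4 + 26*k**3 + 64*k**2 + 81*k + 43)/(5*k**4 + 6*k**3 + 16*k**2 + 11*k + 5).
A = 1, B = 1, C = k**4 + 6*k**3/5 + 16*k**2/5 + 11*k/5 + 1.
Need (1)·f(k+1) − (1)·f(k) = k**4 + 6*k**3/5 + 16*k**2/5 + 11*k/5 + 1.
From deg A=0, deg B=0, deg C=4: d=5.
A polynomial solution: f(k) = k*(k**4 - k**3 + 4*k**2 - k + 2)/5.
Certificate R = B(k−1)f/C = k*(k**4 - k**3 + 4*k**2 - k + 2)/(5*k**4 + 6*k**3 + 16*k**2 + 11*k + 5) gives s_k = k*(k**4 - k**3 + 4*k**2 - k + 2).
Δs = 5*k**4 + 6*k**3 + 16*k**2 + 11*k + 5, as required.

Yes. s_k = k \left(k^{4} - k^{3} + 4 k^{2} - k + 2\right).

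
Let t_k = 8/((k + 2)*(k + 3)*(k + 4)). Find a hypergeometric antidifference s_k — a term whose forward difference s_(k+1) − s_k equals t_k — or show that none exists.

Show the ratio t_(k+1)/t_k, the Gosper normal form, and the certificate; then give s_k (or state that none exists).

s_k = 2*k*(k + 5)/(3*(k + 2)*(k + 3))

r(k) = (k + 2)/(k + 5) after simplifying.
A = k + 2, B = k + 5, C = 1.
Need (k + 2)·f(k+1) − (k + 4)·f(k) = 1.
d = 2 from the (1,1,0) case.
Solving with deg f ≤ 2: f(k) = k*(k + 5)/12.
So s_k = (B(k−1)f/C)·t_k = (k*(k + 4)*(k + 5)/12)·t_k = 2*k*(k + 5)/(3*(k + 2)*(k + 3)).
s_(k+1) − s_k = 8/(k**3 + 9*k**2 + 26*k + 24) = t_k.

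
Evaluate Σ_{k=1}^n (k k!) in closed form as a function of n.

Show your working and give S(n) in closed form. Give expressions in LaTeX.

t_(k+1)/t_k = (k + 1)**2/k.
So A=k + 1 and B=1, with C=k.
Need (k + 1)·f(k+1) − (1)·f(k) = k.
d = 0 from the (1,0,1) case.
A polynomial solution: f(k) = 1.
Get s_k = R·t_k = factorial(k) with R(k) = B(k−1)f(k)/C(k) = 1/k.
Δs = k*factorial(k), as required.
Evaluate: s_(n+1) = factorial(n + 1); subtract s_(1) = 1 ⇒ S(n) = n*factorial(n) + factorial(n) - 1.

S(n) = n n! + n! - 1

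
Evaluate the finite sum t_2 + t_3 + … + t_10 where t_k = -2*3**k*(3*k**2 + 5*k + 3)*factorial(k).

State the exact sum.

Step 1: r(k) = 3*(3*k**3 + 14*k**2 + 22*k + 11)/(3*k**2 + 5*k + 3).
So A=3*k + 3 and B=1, with C=k**2 + 5*k/3 + 1.
f must satisfy (3*k + 3)·f(k+1) − (1)·f(k) = k**2 + 5*k/3 + 1.
Bound: deg f ≤ 1.
Solving with deg f ≤ 1: f(k) = k/3.
Then R = B(k−1)f/C = k/(3*k**2 + 5*k + 3), so s_k = R(k)·t_k = -2*3**k*k*factorial(k).
Check: Δs_k = -2*3**k*(3*k**2 + 5*k + 3)*factorial(k). ✓
Sum = s_(11) − s_(2); s_(11) = -155565110131200, s_(2) = -72 ⇒ -155565110131128.

Σ = -155565110131128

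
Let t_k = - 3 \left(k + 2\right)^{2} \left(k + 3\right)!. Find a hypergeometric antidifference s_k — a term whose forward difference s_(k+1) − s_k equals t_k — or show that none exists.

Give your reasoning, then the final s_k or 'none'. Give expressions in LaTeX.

Compute t_(k+1)/t_k: get (k + 3)**2*(k + 4)/(k + 2)**2.
A = k + 4, B = 1, C = k**2 + 4*k + 4.
Key eq: (k + 4)·f(k+1) = (1)·f(k) + (k**2 + 4*k + 4).
Bound: deg f ≤ 1.
Match coefficients ⇒ f(k) = k.
Get s_k = R·t_k = -3*k*factorial(k + 3) with R(k) = B(k−1)f(k)/C(k) = k/(k + 2)**2.
Δs = -3*(k + 2)**2*factorial(k + 3), as required.

s_k = - 3 k \left(k + 3\right)!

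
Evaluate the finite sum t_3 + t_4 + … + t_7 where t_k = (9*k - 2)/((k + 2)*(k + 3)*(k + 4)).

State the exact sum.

Ratio r(k) = (k + 2)*(9*k + 7)/((k + 5)*(9*k - 2)).
Take A(k)=k + 2, B(k)=k + 5, C(k)=k - 2/9.
f must satisfy (k + 2)·f(k+1) − (k + 4)·f(k) = k - 2/9.
From deg A=1, deg B=1, deg C=1: d=2.
Match coefficients ⇒ f(k) = k*(4*k - 7)/27.
Certificate R = B(k−1)f/C = k*(k + 4)*(4*k - 7)/(3*(9*k - 2)) gives s_k = k*(4*k - 7)/(3*(k + 2)*(k + 3)).
Δs = (9*k - 2)/(k**3 + 9*k**2 + 26*k + 24), as required.
Sum = s_(8) − s_(3); s_(8) = 20/33, s_(3) = 1/6 ⇒ 29/66.

Σ = 29/66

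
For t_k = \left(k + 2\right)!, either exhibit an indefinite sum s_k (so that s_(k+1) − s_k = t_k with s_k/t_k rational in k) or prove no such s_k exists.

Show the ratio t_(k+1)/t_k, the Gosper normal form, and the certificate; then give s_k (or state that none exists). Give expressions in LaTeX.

Step 1: r(k) = k + 3.
Take A(k)=k + 3, B(k)=1, C(k)=1.
f must satisfy (k + 3)·f(k+1) − (1)·f(k) = 1.
Bound: deg f ≤ -1.
Negative degree bound (-1): no f exists, t_k not Gosper-summable.

none — t_k is not Gosper-summable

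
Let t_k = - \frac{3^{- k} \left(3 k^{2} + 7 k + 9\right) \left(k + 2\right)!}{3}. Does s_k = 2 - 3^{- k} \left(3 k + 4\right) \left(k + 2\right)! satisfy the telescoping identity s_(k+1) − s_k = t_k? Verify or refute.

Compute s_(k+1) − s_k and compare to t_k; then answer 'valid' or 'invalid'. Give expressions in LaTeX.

s_(k+1) = -3**(-k - 1)*(3*k + 7)*factorial(k + 3) + 2
s_(k+1) − s_k = -(3*k**2 + 7*k + 9)*factorial(k + 2)/(3*3**k)
(s_(k+1) − s_k) − t_k = 0

Valid — Δs_k = t_k.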